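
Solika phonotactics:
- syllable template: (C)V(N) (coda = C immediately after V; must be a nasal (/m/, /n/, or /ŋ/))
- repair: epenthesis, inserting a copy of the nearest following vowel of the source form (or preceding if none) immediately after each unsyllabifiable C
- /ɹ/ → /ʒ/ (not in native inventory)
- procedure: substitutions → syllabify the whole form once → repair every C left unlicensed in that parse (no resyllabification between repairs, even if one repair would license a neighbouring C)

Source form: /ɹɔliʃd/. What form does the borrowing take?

ʒɔliʃidi

Substitution: /ɹ/ → /ʒ/, giving /ʒɔliʃd/.
The consonants /ʃ/, /d/ cannot be parsed into a legal (C)V(N) syllable (only a nasal (/m/, /n/, or /ŋ/) is licensed in coda position; onsets are limited to one consonant).
Epenthesis after each stranded consonant: /ʃ/ → /ʃi/, /d/ → /di/.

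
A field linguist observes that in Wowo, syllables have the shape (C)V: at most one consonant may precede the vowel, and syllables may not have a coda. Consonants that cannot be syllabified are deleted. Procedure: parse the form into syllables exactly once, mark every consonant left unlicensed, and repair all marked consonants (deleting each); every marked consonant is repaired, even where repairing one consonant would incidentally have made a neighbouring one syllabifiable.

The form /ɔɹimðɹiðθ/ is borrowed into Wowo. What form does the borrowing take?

ɔɹiɹi

Under (C)V, the unsyllabifiable consonants are /m/, /ð/, /ð/, /θ/ (no codas are permitted; onsets are limited to one consonant).
Deletion applies to /m/, /ð/, /ð/, /θ/.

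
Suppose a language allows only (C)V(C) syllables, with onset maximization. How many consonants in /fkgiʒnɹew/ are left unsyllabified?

The consonants /f/, /k/, /n/ cannot be parsed into a legal (C)V(C) syllable (at most one coda consonant is licensed; onsets are limited to one consonant).

3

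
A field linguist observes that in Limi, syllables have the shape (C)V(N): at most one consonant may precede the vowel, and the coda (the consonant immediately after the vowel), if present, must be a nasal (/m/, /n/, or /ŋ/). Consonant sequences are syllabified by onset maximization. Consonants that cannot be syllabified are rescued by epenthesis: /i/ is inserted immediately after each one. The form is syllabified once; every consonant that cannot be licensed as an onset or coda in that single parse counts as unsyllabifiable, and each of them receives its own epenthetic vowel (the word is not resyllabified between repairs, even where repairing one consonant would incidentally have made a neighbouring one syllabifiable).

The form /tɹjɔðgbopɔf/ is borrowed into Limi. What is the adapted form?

Under (C)V(N), the unsyllabifiable consonants are /t/, /ɹ/, /ð/, /g/, /f/ (only a nasal (/m/, /n/, or /ŋ/) is licensed in coda position; onsets are limited to one consonant).
Each unlicensed consonant becomes the onset of a new syllable: /t/ → /ti/, /ɹ/ → /ɹi/, /ð/ → /ði/, /g/ → /gi/, /f/ → /fi/.

tiɹijɔðigibopɔfi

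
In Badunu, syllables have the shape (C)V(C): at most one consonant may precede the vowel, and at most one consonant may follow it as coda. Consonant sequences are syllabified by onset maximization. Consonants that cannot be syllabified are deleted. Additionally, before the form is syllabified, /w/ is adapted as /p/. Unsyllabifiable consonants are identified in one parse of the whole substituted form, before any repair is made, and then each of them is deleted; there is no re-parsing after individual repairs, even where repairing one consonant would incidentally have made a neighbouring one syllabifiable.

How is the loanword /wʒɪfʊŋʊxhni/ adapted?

Substitution: /w/ → /p/, giving /pʒɪfʊŋʊxhni/.
The consonants /p/, /h/ cannot be parsed into a legal (C)V(C) syllable (at most one coda consonant is licensed; onsets are limited to one consonant).
Each unlicensed consonant is deleted: /p/, /h/.

ʒɪfʊŋʊxni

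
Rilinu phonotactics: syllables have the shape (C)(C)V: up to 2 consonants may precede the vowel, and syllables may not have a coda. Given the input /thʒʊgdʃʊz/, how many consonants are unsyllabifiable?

Syllabifying with onset maximization leaves /t/, /g/, /z/ stranded (no codas are permitted; onsets may contain at most 2 consonants).

3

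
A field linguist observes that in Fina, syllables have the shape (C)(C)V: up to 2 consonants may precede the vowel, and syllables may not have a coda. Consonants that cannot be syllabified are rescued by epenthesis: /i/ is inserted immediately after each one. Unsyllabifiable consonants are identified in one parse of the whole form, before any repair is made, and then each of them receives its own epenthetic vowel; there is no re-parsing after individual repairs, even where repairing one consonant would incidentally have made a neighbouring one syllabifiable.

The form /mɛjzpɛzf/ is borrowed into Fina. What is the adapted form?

mɛjizpɛzifi

The consonants /j/, /z/, /f/ cannot be parsed into a legal (C)(C)V syllable (no codas are permitted; onsets may contain at most 2 consonants).
Inserting the epenthetic vowel yields /j/ → /ji/, /z/ → /zi/, /f/ → /fi/.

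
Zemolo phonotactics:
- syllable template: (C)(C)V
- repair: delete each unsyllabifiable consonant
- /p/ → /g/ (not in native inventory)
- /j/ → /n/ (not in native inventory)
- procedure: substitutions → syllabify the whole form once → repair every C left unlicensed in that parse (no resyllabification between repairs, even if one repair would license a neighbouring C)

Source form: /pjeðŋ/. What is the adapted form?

gne

Substitution: /p/ → /g/, /j/ → /n/, giving /gneðŋ/.
Syllabifying with onset maximization leaves /ð/, /ŋ/ stranded (no codas are permitted; onsets may contain at most 2 consonants).
Deleting the stranded consonants removes /ð/, /ŋ/.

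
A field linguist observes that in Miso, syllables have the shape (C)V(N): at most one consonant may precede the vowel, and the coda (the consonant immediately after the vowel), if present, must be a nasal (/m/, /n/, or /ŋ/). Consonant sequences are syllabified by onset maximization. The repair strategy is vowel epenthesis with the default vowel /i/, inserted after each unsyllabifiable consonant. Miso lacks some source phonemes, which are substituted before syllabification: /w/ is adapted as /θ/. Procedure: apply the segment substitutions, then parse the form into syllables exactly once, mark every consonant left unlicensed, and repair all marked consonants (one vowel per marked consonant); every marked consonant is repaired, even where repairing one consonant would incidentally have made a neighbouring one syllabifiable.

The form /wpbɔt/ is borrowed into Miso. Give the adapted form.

Substitution: /w/ → /θ/, giving /θpbɔt/.
Syllabifying with onset maximization leaves /θ/, /p/, /t/ stranded (only a nasal (/m/, /n/, or /ŋ/) is licensed in coda position; onsets are limited to one consonant).
Inserting the epenthetic vowel yields /θ/ → /θi/, /p/ → /pi/, /t/ → /ti/.

θipibɔti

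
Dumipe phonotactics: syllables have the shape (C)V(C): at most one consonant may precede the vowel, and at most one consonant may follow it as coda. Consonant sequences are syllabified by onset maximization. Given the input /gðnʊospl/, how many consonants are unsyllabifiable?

4

Syllabifying with onset maximization leaves /g/, /ð/, /p/, /l/ stranded (at most one coda consonant is licensed; onsets are limited to one consonant).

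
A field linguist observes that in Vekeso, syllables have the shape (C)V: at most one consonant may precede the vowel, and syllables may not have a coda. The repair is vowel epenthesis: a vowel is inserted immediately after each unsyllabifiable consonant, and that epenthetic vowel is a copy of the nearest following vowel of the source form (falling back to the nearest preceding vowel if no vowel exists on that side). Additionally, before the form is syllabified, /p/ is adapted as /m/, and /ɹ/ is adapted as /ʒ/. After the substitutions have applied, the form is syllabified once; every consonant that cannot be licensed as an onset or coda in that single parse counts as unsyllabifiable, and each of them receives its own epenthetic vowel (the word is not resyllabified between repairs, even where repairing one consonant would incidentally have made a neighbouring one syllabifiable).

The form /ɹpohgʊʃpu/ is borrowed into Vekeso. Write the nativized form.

ʒomohʊgʊʃumu

Substitution: /ɹ/ → /ʒ/, /p/ → /m/, giving /ʒmohgʊʃmu/.
Syllabifying with onset maximization leaves /ʒ/, /h/, /ʃ/ stranded (no codas are permitted; onsets are limited to one consonant).
Each unlicensed consonant becomes the onset of a new syllable: /ʒ/ → /ʒo/, /h/ → /hʊ/, /ʃ/ → /ʃu/.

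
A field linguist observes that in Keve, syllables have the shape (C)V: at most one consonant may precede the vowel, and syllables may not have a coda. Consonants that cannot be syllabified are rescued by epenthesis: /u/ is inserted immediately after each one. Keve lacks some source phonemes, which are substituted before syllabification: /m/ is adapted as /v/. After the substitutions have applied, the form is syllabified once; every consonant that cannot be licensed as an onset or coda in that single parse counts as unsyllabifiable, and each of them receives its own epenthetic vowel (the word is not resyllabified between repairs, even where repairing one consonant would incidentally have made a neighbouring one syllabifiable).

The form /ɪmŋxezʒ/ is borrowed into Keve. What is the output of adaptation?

ɪvuŋuxezuʒu

Substitution: /m/ → /v/, giving /ɪvŋxezʒ/.
Under (C)V, the unsyllabifiable consonants are /v/, /ŋ/, /z/, /ʒ/ (no codas are permitted; onsets are limited to one consonant).
Each unlicensed consonant becomes the onset of a new syllable: /v/ → /vu/, /ŋ/ → /ŋu/, /z/ → /zu/, /ʒ/ → /ʒu/.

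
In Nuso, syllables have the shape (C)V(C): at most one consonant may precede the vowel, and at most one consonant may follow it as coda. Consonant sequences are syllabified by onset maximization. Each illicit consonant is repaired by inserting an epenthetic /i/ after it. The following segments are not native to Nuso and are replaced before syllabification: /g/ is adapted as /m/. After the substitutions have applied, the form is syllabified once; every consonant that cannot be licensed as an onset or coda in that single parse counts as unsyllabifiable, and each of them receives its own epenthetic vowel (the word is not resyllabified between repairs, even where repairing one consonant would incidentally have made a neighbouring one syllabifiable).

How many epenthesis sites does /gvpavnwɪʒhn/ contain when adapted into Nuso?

5

After substitution the input is /mvpavnwɪʒhn/.
The unsyllabifiable consonants are /m/, /v/, /n/, /h/, /n/; each receives one epenthetic vowel.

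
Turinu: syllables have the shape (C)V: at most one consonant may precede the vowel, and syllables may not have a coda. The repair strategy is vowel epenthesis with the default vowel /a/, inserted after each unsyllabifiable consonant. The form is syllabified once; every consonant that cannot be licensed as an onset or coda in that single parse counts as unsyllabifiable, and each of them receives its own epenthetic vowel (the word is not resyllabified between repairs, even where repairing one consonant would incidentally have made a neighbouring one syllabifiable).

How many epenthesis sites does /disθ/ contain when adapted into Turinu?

2

The unsyllabifiable consonants are /s/, /θ/; each receives one epenthetic vowel.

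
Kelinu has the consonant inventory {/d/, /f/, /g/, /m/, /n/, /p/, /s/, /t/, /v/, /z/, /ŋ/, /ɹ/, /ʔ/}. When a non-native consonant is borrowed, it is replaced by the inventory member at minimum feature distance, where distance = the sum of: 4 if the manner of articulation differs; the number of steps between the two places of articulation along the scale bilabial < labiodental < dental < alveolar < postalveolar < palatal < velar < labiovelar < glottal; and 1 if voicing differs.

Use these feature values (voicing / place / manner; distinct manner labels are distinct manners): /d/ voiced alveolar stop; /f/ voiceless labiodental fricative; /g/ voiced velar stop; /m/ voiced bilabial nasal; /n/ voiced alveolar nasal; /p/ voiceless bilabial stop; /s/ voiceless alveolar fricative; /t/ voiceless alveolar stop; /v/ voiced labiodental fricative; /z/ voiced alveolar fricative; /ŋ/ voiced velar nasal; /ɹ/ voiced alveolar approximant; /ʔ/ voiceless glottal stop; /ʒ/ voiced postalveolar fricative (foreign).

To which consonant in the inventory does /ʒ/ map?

/z/ is closest: same manner (fricative), place distance 1 (postalveolar→alveolar), same voicing; total 1. Next closest is /s/ at distance 2.

z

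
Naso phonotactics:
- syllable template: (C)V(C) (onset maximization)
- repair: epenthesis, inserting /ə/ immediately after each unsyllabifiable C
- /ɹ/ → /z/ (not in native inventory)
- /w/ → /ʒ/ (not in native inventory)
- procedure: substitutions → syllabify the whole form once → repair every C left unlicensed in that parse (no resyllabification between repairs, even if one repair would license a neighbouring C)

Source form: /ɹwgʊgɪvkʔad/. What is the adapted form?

zəʒəgʊgɪvkəʔad

Substitution: /ɹ/ → /z/, /w/ → /ʒ/, giving /zʒgʊgɪvkʔad/.
Under (C)V(C), the unsyllabifiable consonants are /z/, /ʒ/, /k/ (at most one coda consonant is licensed; onsets are limited to one consonant).
Inserting the epenthetic vowel yields /z/ → /zə/, /ʒ/ → /ʒə/, /k/ → /kə/.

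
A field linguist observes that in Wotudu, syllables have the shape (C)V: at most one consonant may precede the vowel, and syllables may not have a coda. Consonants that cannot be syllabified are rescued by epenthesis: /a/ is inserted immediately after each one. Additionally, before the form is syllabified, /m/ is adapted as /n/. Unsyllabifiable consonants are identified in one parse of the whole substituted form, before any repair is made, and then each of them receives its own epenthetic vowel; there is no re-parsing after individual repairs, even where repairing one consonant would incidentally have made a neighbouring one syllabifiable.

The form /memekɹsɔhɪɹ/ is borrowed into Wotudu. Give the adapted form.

nenekaɹasɔhɪɹa

Substitution: /m/ → /n/, giving /nenekɹsɔhɪɹ/.
Under (C)V, the unsyllabifiable consonants are /k/, /ɹ/, /ɹ/ (no codas are permitted; onsets are limited to one consonant).
Inserting the epenthetic vowel yields /k/ → /ka/, /ɹ/ → /ɹa/, /ɹ/ → /ɹa/.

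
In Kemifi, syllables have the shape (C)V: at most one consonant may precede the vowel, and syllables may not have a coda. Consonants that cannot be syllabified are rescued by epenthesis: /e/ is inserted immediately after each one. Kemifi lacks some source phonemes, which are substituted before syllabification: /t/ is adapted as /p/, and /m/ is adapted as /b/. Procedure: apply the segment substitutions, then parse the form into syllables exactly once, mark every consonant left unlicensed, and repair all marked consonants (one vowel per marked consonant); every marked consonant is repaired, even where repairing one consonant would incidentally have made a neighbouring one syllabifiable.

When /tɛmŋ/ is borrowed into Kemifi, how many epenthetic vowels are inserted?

After substitution the input is /pɛbŋ/.
The unsyllabifiable consonants are /b/, /ŋ/; each receives one epenthetic vowel.

2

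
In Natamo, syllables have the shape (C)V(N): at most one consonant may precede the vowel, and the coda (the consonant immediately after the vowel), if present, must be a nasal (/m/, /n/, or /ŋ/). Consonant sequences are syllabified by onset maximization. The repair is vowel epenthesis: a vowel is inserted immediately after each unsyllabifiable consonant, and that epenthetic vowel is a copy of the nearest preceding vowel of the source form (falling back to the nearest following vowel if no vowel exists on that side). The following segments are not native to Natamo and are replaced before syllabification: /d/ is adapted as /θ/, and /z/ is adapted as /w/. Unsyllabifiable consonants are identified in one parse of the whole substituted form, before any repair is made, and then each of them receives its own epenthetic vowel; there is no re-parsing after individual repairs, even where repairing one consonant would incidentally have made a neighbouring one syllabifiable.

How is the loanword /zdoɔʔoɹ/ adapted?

woθoɔʔoɹo

Substitution: /z/ → /w/, /d/ → /θ/, giving /wθoɔʔoɹ/.
The consonants /w/, /ɹ/ cannot be parsed into a legal (C)V(N) syllable (only a nasal (/m/, /n/, or /ŋ/) is licensed in coda position; onsets are limited to one consonant).
Inserting the epenthetic vowel yields /w/ → /wo/, /ɹ/ → /ɹo/.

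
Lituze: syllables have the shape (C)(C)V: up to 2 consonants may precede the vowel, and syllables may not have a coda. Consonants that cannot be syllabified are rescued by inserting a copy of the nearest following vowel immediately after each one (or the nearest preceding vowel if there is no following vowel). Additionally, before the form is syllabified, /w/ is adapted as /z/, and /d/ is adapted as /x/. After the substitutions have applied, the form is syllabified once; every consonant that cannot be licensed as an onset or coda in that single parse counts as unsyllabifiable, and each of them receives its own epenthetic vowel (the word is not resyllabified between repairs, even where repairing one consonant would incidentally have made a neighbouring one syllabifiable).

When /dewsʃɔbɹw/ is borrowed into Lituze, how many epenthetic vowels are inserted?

After substitution the input is /xezsʃɔbɹz/.
The unsyllabifiable consonants are /z/, /b/, /ɹ/, /z/; each receives one epenthetic vowel.

4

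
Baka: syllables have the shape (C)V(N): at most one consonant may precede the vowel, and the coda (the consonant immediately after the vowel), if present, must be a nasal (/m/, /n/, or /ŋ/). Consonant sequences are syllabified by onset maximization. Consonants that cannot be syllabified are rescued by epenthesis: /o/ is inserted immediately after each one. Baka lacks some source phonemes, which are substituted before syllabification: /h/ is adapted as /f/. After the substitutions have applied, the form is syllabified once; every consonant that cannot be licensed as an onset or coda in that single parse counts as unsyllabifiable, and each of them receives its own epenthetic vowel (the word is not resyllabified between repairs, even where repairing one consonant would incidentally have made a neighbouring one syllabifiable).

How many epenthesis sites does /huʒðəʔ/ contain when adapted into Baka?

2

After substitution the input is /fuʒðəʔ/.
The unsyllabifiable consonants are /ʒ/, /ʔ/; each receives one epenthetic vowel.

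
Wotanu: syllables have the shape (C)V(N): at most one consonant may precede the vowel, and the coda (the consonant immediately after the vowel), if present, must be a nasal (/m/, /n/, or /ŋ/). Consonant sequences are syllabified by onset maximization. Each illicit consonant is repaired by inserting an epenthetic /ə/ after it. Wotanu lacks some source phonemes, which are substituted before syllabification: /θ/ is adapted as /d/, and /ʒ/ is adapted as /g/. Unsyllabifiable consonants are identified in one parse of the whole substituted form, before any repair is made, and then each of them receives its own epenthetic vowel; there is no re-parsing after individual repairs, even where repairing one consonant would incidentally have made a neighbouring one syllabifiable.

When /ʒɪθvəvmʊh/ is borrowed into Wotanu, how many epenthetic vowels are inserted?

3

After substitution the input is /gɪdvəvmʊh/.
The unsyllabifiable consonants are /d/, /v/, /h/; each receives one epenthetic vowel.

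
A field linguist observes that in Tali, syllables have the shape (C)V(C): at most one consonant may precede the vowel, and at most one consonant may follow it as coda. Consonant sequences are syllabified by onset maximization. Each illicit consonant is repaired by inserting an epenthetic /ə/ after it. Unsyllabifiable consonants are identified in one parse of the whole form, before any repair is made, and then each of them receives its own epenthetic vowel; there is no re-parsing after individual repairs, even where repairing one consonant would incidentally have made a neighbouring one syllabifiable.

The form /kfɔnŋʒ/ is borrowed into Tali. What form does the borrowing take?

kəfɔnŋəʒə

Under (C)V(C), the unsyllabifiable consonants are /k/, /ŋ/, /ʒ/ (at most one coda consonant is licensed; onsets are limited to one consonant).
Inserting the epenthetic vowel yields /k/ → /kə/, /ŋ/ → /ŋə/, /ʒ/ → /ʒə/.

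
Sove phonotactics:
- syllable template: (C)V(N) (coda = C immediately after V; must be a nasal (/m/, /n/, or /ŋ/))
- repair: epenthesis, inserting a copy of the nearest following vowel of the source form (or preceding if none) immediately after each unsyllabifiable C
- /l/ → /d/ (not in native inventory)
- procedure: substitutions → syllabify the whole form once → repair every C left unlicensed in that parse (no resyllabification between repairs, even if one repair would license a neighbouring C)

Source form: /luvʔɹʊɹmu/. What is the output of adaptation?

Substitution: /l/ → /d/, giving /duvʔɹʊɹmu/.
Under (C)V(N), the unsyllabifiable consonants are /v/, /ʔ/, /ɹ/ (only a nasal (/m/, /n/, or /ŋ/) is licensed in coda position; onsets are limited to one consonant).
Each unlicensed consonant becomes the onset of a new syllable: /v/ → /vʊ/, /ʔ/ → /ʔʊ/, /ɹ/ → /ɹu/.

duvʊʔʊɹʊɹumu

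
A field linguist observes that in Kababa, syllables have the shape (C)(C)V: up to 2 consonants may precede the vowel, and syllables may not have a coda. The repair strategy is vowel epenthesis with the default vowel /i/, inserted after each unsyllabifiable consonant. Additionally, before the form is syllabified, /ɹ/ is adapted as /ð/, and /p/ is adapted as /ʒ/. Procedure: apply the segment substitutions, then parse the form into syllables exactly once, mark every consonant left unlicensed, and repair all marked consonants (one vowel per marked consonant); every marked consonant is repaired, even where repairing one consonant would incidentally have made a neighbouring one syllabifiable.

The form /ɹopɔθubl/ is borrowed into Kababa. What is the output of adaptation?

ðoʒɔθubili

Substitution: /ɹ/ → /ð/, /p/ → /ʒ/, giving /ðoʒɔθubl/.
The consonants /b/, /l/ cannot be parsed into a legal (C)(C)V syllable (no codas are permitted; onsets may contain at most 2 consonants).
Inserting the epenthetic vowel yields /b/ → /bi/, /l/ → /li/.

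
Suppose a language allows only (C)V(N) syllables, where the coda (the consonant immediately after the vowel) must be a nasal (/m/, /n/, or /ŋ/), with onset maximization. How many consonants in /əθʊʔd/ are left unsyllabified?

Syllabifying with onset maximization leaves /ʔ/, /d/ stranded (only a nasal (/m/, /n/, or /ŋ/) is licensed in coda position; onsets are limited to one consonant).

2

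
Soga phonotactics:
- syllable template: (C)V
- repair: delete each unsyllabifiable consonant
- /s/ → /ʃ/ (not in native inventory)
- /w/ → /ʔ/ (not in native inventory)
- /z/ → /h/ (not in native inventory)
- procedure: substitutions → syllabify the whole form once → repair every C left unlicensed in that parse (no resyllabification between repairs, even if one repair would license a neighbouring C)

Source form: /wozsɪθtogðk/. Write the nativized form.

Substitution: /w/ → /ʔ/, /z/ → /h/, /s/ → /ʃ/, giving /ʔohʃɪθtogðk/.
Syllabifying with onset maximization leaves /h/, /θ/, /g/, /ð/, /k/ stranded (no codas are permitted; onsets are limited to one consonant).
Deletion applies to /h/, /θ/, /g/, /ð/, /k/.

ʔoʃɪto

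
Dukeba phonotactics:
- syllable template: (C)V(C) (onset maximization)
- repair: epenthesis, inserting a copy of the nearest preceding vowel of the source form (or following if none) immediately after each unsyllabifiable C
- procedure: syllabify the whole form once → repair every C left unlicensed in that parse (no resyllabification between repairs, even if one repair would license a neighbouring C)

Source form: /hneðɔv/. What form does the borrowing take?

heneðɔv

The consonants /h/ cannot be parsed into a legal (C)V(C) syllable (at most one coda consonant is licensed; onsets are limited to one consonant).
Inserting the epenthetic vowel yields /h/ → /he/.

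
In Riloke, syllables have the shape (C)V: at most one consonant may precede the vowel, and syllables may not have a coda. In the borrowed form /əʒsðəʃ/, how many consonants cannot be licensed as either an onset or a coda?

3

The consonants /ʒ/, /s/, /ʃ/ cannot be parsed into a legal (C)V syllable (no codas are permitted; onsets are limited to one consonant).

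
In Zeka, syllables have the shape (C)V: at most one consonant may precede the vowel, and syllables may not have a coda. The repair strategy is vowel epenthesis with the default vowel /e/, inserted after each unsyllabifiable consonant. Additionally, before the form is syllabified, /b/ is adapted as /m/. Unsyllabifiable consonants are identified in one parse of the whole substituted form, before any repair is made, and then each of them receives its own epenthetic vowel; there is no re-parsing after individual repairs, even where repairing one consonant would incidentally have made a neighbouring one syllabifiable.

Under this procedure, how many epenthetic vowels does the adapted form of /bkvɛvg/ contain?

After substitution the input is /mkvɛvg/.
The unsyllabifiable consonants are /m/, /k/, /v/, /g/; each receives one epenthetic vowel.

4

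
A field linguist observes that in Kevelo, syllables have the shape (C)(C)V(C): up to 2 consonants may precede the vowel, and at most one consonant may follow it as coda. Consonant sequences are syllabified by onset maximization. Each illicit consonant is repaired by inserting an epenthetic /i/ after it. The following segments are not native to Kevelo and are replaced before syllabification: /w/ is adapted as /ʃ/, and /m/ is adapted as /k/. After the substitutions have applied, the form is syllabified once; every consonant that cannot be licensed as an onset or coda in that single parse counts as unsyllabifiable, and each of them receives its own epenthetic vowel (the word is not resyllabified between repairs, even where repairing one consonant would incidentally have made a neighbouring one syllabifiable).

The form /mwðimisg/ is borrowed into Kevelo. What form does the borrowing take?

kiʃðikisgi

Substitution: /m/ → /k/, /w/ → /ʃ/, giving /kʃðikisg/.
Under (C)(C)V(C), the unsyllabifiable consonants are /k/, /g/ (at most one coda consonant is licensed; onsets may contain at most 2 consonants).
Each unlicensed consonant becomes the onset of a new syllable: /k/ → /ki/, /g/ → /gi/.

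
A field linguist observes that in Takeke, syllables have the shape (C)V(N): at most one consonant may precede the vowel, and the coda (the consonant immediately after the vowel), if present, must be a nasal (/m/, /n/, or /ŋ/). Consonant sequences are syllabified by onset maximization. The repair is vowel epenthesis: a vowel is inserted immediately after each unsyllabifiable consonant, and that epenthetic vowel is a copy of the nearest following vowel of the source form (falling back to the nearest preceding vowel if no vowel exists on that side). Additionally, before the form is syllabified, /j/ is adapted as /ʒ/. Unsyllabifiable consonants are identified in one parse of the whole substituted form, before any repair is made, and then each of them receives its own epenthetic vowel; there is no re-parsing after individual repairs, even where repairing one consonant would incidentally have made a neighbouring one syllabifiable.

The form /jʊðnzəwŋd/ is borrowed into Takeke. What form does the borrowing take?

Substitution: /j/ → /ʒ/, giving /ʒʊðnzəwŋd/.
Under (C)V(N), the unsyllabifiable consonants are /ð/, /n/, /w/, /ŋ/, /d/ (only a nasal (/m/, /n/, or /ŋ/) is licensed in coda position; onsets are limited to one consonant).
Epenthesis after each stranded consonant: /ð/ → /ðə/, /n/ → /nə/, /w/ → /wə/, /ŋ/ → /ŋə/, /d/ → /də/.

ʒʊðənəzəwəŋədə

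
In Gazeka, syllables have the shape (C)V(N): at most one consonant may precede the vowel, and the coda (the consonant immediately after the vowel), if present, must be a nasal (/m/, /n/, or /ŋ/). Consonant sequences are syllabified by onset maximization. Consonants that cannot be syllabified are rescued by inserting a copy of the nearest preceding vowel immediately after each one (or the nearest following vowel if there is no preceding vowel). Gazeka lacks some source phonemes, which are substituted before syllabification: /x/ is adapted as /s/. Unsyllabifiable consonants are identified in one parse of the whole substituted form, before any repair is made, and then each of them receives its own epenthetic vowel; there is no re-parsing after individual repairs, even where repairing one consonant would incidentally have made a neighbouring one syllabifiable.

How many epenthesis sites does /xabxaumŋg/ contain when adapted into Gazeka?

After substitution the input is /sabsaumŋg/.
The unsyllabifiable consonants are /b/, /ŋ/, /g/; each receives one epenthetic vowel.

3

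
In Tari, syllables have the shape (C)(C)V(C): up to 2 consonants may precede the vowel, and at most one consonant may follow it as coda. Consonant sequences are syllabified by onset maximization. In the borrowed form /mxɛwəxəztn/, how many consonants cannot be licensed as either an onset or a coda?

2

Syllabifying with onset maximization leaves /t/, /n/ stranded (at most one coda consonant is licensed; onsets may contain at most 2 consonants).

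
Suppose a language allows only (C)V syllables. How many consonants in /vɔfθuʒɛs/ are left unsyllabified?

The consonants /f/, /s/ cannot be parsed into a legal (C)V syllable (no codas are permitted; onsets are limited to one consonant).

2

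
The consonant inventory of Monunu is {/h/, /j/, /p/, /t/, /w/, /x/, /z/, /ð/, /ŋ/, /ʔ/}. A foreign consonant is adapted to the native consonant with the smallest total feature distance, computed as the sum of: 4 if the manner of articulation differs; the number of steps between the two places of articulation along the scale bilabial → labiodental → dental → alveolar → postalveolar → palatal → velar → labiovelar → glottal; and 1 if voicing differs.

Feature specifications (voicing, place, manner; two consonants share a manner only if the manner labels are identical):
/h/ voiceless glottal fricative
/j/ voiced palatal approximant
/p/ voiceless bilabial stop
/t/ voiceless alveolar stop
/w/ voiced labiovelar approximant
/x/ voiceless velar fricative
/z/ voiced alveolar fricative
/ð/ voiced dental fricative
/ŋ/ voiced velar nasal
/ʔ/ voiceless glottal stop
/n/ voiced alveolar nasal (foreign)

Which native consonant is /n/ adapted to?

ŋ

/ŋ/ is closest: same manner (nasal), place distance 3 (alveolar→velar), same voicing; total 3. Next closest is /z/ at distance 4.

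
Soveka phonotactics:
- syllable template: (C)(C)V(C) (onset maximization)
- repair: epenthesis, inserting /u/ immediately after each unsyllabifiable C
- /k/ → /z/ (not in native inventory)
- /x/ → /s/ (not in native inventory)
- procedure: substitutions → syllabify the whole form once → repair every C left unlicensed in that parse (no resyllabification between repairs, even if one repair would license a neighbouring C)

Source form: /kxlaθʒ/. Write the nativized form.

zuslaθʒu

Substitution: /k/ → /z/, /x/ → /s/, giving /zslaθʒ/.
Syllabifying with onset maximization leaves /z/, /ʒ/ stranded (at most one coda consonant is licensed; onsets may contain at most 2 consonants).
Each unlicensed consonant becomes the onset of a new syllable: /z/ → /zu/, /ʒ/ → /ʒu/.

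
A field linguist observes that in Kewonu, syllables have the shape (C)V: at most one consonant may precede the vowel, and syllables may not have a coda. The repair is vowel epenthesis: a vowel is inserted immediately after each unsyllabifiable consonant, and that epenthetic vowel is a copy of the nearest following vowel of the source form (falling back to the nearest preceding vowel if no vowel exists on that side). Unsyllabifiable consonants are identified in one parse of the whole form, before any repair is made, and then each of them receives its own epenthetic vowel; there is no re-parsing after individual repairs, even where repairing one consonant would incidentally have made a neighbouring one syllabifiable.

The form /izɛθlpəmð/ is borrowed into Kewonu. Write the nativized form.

izɛθələpəməðə

Syllabifying with onset maximization leaves /θ/, /l/, /m/, /ð/ stranded (no codas are permitted; onsets are limited to one consonant).
Inserting the epenthetic vowel yields /θ/ → /θə/, /l/ → /lə/, /m/ → /mə/, /ð/ → /ðə/.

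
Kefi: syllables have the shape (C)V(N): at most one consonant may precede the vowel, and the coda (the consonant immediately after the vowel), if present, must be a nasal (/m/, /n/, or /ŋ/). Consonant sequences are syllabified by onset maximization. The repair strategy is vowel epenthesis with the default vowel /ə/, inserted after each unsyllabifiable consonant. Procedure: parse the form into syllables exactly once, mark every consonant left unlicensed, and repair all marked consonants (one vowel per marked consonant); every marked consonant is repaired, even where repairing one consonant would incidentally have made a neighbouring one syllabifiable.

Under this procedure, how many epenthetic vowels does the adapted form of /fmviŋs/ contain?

The unsyllabifiable consonants are /f/, /m/, /s/; each receives one epenthetic vowel.

3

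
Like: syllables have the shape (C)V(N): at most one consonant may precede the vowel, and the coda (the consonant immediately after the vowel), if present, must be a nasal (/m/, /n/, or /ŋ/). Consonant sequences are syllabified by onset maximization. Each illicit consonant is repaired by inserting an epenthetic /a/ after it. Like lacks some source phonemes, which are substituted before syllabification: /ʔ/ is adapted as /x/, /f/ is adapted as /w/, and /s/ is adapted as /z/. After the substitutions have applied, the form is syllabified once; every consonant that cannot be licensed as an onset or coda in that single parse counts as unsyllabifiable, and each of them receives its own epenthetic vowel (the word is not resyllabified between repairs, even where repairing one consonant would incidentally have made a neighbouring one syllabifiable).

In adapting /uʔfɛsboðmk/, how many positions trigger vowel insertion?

5

After substitution the input is /uxwɛzboðmk/.
The unsyllabifiable consonants are /x/, /z/, /ð/, /m/, /k/; each receives one epenthetic vowel.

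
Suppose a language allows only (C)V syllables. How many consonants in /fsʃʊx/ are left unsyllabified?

3

Under (C)V, the unsyllabifiable consonants are /f/, /s/, /x/ (no codas are permitted; onsets are limited to one consonant).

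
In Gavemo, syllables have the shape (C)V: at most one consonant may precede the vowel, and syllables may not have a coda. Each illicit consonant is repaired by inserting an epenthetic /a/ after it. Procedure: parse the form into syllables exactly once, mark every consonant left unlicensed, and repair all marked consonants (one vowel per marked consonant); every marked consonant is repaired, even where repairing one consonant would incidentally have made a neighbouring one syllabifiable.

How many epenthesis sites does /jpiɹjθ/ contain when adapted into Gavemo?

The unsyllabifiable consonants are /j/, /ɹ/, /j/, /θ/; each receives one epenthetic vowel.

4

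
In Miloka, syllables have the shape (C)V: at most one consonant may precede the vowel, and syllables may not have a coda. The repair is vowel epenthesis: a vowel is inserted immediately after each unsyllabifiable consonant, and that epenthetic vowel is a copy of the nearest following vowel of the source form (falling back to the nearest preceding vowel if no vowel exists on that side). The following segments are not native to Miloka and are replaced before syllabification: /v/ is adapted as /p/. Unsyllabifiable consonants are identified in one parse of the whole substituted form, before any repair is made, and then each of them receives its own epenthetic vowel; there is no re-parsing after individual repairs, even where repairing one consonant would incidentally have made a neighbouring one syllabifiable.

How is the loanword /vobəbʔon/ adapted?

Substitution: /v/ → /p/, giving /pobəbʔon/.
Under (C)V, the unsyllabifiable consonants are /b/, /n/ (no codas are permitted; onsets are limited to one consonant).
Each unlicensed consonant becomes the onset of a new syllable: /b/ → /bo/, /n/ → /no/.

pobəboʔono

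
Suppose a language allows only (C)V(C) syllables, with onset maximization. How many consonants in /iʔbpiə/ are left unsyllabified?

1

The consonants /b/ cannot be parsed into a legal (C)V(C) syllable (at most one coda consonant is licensed; onsets are limited to one consonant).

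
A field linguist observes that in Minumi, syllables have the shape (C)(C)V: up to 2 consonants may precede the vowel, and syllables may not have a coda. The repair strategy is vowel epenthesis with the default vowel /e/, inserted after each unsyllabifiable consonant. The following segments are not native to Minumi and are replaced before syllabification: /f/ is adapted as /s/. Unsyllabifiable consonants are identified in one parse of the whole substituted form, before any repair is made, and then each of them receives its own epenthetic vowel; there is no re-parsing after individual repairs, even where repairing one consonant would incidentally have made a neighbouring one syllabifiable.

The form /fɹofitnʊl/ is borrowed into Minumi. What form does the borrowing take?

Substitution: /f/ → /s/, giving /sɹositnʊl/.
Syllabifying with onset maximization leaves /l/ stranded (no codas are permitted; onsets may contain at most 2 consonants).
Epenthesis after each stranded consonant: /l/ → /le/.

sɹositnʊle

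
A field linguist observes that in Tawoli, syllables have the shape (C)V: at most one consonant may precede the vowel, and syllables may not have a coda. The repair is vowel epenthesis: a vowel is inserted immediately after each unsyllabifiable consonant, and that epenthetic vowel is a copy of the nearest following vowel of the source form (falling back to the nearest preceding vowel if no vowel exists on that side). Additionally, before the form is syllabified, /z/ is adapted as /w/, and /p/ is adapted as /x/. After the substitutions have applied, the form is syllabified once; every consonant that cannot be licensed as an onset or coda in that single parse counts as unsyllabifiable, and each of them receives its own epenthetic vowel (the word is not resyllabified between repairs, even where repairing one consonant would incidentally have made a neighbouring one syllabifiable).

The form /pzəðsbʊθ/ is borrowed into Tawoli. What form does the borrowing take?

Substitution: /p/ → /x/, /z/ → /w/, giving /xwəðsbʊθ/.
Syllabifying with onset maximization leaves /x/, /ð/, /s/, /θ/ stranded (no codas are permitted; onsets are limited to one consonant).
Epenthesis after each stranded consonant: /x/ → /xə/, /ð/ → /ðʊ/, /s/ → /sʊ/, /θ/ → /θʊ/.

xəwəðʊsʊbʊθʊ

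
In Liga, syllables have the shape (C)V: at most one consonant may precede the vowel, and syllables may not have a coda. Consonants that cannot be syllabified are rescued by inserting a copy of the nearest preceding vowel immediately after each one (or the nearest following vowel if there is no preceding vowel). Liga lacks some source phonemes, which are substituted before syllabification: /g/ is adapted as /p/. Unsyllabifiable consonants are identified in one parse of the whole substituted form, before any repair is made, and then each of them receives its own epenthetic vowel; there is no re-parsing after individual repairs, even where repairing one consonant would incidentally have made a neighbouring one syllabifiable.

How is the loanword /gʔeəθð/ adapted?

peʔeəθəðə

Substitution: /g/ → /p/, giving /pʔeəθð/.
Syllabifying with onset maximization leaves /p/, /θ/, /ð/ stranded (no codas are permitted; onsets are limited to one consonant).
Epenthesis after each stranded consonant: /p/ → /pe/, /θ/ → /θə/, /ð/ → /ðə/.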